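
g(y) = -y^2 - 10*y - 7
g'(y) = -2*y - 10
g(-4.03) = 17.06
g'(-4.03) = -1.94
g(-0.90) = 1.19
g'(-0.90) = -8.20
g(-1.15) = 3.18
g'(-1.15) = -7.70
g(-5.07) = 18.00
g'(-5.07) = 0.14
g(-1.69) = 7.04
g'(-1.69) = -6.62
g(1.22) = -20.69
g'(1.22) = -12.44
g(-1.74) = 7.37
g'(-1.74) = -6.52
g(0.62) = -13.58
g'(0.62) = -11.24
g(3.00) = -46.00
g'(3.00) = -16.00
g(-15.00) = -82.00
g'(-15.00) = 20.00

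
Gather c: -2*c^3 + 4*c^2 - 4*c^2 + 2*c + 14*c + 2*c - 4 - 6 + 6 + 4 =-2*c^3 + 18*c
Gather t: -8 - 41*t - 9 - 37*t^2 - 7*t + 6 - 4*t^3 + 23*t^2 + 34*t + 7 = -4*t^3 - 14*t^2 - 14*t - 4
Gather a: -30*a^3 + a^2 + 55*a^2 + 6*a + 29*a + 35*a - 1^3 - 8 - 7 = -30*a^3 + 56*a^2 + 70*a - 16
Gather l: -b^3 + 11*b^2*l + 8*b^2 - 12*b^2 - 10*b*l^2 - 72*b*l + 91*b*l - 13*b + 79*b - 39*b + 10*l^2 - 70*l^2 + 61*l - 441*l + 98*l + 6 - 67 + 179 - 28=-b^3 - 4*b^2 + 27*b + l^2*(-10*b - 60) + l*(11*b^2 + 19*b - 282) + 90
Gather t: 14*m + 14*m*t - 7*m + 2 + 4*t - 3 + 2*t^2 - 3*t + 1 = 7*m + 2*t^2 + t*(14*m + 1)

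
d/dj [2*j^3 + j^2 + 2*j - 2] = 6*j^2 + 2*j + 2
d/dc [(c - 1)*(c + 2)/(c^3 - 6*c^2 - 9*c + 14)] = -1/(c^2 - 14*c + 49)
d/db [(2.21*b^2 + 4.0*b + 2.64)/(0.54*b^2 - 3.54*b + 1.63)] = (-9.9834*b^2 + 4.3534*b + 15.8656)/(0.2916*b^4 - 3.8232*b^3 + 14.292*b^2 - 11.5404*b + 2.6569)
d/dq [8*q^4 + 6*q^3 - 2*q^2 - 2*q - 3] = 32*q^3 + 18*q^2 - 4*q - 2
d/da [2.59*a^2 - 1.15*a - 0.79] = 5.18*a - 1.15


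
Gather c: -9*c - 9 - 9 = -9*c - 18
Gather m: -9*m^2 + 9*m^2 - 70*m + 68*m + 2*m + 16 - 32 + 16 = 0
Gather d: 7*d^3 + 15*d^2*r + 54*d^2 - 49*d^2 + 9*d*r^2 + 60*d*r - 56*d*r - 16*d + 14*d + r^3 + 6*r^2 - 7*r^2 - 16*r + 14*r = 7*d^3 + d^2*(15*r + 5) + d*(9*r^2 + 4*r - 2) + r^3 - r^2 - 2*r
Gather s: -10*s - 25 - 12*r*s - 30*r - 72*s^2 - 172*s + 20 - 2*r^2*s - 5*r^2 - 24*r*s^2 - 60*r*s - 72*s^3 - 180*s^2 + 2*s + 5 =-5*r^2 - 30*r - 72*s^3 + s^2*(-24*r - 252) + s*(-2*r^2 - 72*r - 180)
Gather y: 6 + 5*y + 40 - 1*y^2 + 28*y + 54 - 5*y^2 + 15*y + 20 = -6*y^2 + 48*y + 120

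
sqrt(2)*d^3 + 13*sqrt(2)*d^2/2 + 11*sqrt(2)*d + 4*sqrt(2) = (d + 2)*(d + 4)*(sqrt(2)*d + sqrt(2)/2)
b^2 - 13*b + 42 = (b - 7)*(b - 6)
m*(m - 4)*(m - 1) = m^3 - 5*m^2 + 4*m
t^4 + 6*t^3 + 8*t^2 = t^2*(t + 2)*(t + 4)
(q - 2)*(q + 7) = q^2 + 5*q - 14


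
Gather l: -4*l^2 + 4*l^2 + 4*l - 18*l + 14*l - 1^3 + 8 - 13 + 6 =0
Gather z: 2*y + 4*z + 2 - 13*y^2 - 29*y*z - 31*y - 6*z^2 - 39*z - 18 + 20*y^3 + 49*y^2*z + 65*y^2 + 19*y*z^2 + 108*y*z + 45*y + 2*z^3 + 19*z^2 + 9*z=20*y^3 + 52*y^2 + 16*y + 2*z^3 + z^2*(19*y + 13) + z*(49*y^2 + 79*y - 26) - 16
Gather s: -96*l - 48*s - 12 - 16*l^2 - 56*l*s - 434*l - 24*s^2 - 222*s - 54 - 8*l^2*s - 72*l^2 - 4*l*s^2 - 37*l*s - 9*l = -88*l^2 - 539*l + s^2*(-4*l - 24) + s*(-8*l^2 - 93*l - 270) - 66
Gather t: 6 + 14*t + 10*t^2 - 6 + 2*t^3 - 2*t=2*t^3 + 10*t^2 + 12*t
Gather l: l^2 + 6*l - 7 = l^2 + 6*l - 7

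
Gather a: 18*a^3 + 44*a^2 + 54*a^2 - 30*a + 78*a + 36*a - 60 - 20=18*a^3 + 98*a^2 + 84*a - 80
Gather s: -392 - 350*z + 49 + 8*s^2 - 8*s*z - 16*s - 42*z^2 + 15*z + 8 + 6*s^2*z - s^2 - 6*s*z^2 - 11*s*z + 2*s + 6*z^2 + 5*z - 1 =s^2*(6*z + 7) + s*(-6*z^2 - 19*z - 14) - 36*z^2 - 330*z - 336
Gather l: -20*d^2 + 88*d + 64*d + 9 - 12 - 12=-20*d^2 + 152*d - 15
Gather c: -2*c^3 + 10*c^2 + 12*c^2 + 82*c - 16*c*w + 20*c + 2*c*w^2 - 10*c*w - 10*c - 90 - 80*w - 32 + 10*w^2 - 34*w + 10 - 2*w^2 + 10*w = -2*c^3 + 22*c^2 + c*(2*w^2 - 26*w + 92) + 8*w^2 - 104*w - 112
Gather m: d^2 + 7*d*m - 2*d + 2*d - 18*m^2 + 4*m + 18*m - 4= d^2 - 18*m^2 + m*(7*d + 22) - 4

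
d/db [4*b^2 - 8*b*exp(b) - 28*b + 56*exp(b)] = -8*b*exp(b) + 8*b + 48*exp(b) - 28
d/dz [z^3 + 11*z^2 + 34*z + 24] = 3*z^2 + 22*z + 34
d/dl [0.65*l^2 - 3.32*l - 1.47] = 1.3*l - 3.32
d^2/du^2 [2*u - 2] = 0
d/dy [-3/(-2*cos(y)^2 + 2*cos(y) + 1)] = 6*(-sin(y) + sin(2*y))/(2*cos(y) - cos(2*y))^2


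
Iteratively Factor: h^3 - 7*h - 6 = (h + 1)*(h^2 - h - 6) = (h + 1)*(h + 2)*(h - 3)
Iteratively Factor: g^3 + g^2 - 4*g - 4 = (g + 1)*(g^2 - 4) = (g - 2)*(g + 1)*(g + 2)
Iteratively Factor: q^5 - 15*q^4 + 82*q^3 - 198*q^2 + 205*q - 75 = (q - 1)*(q^4 - 14*q^3 + 68*q^2 - 130*q + 75) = (q - 5)*(q - 1)*(q^3 - 9*q^2 + 23*q - 15) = (q - 5)^2*(q - 1)*(q^2 - 4*q + 3) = (q - 5)^2*(q - 1)^2*(q - 3)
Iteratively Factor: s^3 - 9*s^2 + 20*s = (s - 4)*(s^2 - 5*s) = s*(s - 4)*(s - 5)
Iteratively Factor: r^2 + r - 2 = (r - 1)*(r + 2)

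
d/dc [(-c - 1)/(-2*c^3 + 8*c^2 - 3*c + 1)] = (2*c^3 - 8*c^2 + 3*c - (c + 1)*(6*c^2 - 16*c + 3) - 1)/(2*c^3 - 8*c^2 + 3*c - 1)^2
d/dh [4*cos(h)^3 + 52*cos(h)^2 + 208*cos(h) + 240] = 4*(3*sin(h)^2 - 26*cos(h) - 55)*sin(h)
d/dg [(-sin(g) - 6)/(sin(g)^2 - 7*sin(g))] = (cos(g) + 12/tan(g) - 42*cos(g)/sin(g)^2)/(sin(g) - 7)^2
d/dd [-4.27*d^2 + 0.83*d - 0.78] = 0.83 - 8.54*d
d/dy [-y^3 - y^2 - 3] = y*(-3*y - 2)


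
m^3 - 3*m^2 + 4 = (m - 2)^2*(m + 1)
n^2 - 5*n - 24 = (n - 8)*(n + 3)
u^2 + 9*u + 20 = (u + 4)*(u + 5)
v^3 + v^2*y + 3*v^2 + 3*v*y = v*(v + 3)*(v + y)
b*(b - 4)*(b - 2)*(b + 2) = b^4 - 4*b^3 - 4*b^2 + 16*b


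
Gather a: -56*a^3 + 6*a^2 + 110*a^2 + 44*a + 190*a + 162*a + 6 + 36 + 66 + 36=-56*a^3 + 116*a^2 + 396*a + 144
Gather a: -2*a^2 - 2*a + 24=-2*a^2 - 2*a + 24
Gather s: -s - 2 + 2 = -s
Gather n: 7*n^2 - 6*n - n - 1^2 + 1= 7*n^2 - 7*n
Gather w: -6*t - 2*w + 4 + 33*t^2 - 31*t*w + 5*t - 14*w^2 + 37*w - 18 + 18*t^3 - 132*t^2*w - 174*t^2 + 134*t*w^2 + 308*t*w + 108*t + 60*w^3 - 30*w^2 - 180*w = 18*t^3 - 141*t^2 + 107*t + 60*w^3 + w^2*(134*t - 44) + w*(-132*t^2 + 277*t - 145) - 14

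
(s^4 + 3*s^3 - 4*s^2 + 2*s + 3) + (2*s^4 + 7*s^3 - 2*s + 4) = 3*s^4 + 10*s^3 - 4*s^2 + 7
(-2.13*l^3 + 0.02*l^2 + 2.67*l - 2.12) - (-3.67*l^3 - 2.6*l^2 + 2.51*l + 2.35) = 1.54*l^3 + 2.62*l^2 + 0.16*l - 4.47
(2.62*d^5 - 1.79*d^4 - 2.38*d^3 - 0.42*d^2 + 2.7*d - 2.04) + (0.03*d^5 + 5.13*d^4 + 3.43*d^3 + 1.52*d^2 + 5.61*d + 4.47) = 2.65*d^5 + 3.34*d^4 + 1.05*d^3 + 1.1*d^2 + 8.31*d + 2.43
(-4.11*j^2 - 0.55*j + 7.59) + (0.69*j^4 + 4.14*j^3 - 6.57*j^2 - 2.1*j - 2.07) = 0.69*j^4 + 4.14*j^3 - 10.68*j^2 - 2.65*j + 5.52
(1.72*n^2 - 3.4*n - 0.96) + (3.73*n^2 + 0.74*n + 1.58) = 5.45*n^2 - 2.66*n + 0.62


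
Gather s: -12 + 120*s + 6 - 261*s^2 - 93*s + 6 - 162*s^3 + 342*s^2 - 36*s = -162*s^3 + 81*s^2 - 9*s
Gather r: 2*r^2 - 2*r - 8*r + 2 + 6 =2*r^2 - 10*r + 8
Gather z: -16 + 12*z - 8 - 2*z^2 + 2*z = -2*z^2 + 14*z - 24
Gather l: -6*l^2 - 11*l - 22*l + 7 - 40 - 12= -6*l^2 - 33*l - 45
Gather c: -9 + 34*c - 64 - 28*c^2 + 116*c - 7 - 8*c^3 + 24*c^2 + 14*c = -8*c^3 - 4*c^2 + 164*c - 80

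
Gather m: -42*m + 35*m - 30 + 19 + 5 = -7*m - 6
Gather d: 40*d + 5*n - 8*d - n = 32*d + 4*n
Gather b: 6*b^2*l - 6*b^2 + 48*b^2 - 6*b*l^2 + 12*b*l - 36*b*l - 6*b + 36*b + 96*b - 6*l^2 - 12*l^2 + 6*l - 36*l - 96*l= b^2*(6*l + 42) + b*(-6*l^2 - 24*l + 126) - 18*l^2 - 126*l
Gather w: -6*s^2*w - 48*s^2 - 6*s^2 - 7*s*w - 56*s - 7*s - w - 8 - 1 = -54*s^2 - 63*s + w*(-6*s^2 - 7*s - 1) - 9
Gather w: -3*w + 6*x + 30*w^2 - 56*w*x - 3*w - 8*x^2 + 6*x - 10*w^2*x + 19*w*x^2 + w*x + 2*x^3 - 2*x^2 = w^2*(30 - 10*x) + w*(19*x^2 - 55*x - 6) + 2*x^3 - 10*x^2 + 12*x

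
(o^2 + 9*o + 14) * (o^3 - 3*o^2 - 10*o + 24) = o^5 + 6*o^4 - 23*o^3 - 108*o^2 + 76*o + 336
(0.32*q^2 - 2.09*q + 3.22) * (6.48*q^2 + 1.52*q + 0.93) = 2.0736*q^4 - 13.0568*q^3 + 17.9864*q^2 + 2.9507*q + 2.9946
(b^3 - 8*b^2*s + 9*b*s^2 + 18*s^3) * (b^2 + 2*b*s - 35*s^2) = b^5 - 6*b^4*s - 42*b^3*s^2 + 316*b^2*s^3 - 279*b*s^4 - 630*s^5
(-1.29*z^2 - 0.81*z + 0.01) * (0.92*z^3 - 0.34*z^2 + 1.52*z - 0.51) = -1.1868*z^5 - 0.3066*z^4 - 1.6762*z^3 - 0.5767*z^2 + 0.4283*z - 0.0051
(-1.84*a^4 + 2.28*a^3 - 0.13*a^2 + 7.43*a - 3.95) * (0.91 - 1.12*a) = 2.0608*a^5 - 4.228*a^4 + 2.2204*a^3 - 8.4399*a^2 + 11.1853*a - 3.5945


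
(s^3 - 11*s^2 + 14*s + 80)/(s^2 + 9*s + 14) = (s^2 - 13*s + 40)/(s + 7)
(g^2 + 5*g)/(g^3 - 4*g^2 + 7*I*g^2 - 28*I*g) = (g + 5)/(g^2 + g*(-4 + 7*I) - 28*I)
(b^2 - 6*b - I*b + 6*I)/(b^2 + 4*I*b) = (b^2 - 6*b - I*b + 6*I)/(b*(b + 4*I))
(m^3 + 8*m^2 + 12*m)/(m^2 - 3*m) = (m^2 + 8*m + 12)/(m - 3)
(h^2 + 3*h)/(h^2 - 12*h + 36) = h*(h + 3)/(h^2 - 12*h + 36)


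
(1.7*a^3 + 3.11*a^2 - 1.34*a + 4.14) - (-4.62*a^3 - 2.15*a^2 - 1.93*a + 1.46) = 6.32*a^3 + 5.26*a^2 + 0.59*a + 2.68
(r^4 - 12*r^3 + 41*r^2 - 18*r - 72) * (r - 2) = r^5 - 14*r^4 + 65*r^3 - 100*r^2 - 36*r + 144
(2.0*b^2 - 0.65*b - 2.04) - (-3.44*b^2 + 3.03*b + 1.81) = 5.44*b^2 - 3.68*b - 3.85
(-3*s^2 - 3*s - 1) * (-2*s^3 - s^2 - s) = 6*s^5 + 9*s^4 + 8*s^3 + 4*s^2 + s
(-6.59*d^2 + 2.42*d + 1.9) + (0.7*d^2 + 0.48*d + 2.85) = -5.89*d^2 + 2.9*d + 4.75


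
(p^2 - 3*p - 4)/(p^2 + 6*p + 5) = (p - 4)/(p + 5)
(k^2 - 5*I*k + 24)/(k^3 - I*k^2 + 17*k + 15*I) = (k - 8*I)/(k^2 - 4*I*k + 5)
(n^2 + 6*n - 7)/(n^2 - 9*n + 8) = (n + 7)/(n - 8)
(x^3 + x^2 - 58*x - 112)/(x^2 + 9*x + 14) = x - 8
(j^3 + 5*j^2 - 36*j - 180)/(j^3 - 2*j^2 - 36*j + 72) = (j + 5)/(j - 2)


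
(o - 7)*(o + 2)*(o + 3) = o^3 - 2*o^2 - 29*o - 42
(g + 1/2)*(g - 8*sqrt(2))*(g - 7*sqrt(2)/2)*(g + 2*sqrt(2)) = g^4 - 19*sqrt(2)*g^3/2 + g^3/2 - 19*sqrt(2)*g^2/4 + 10*g^2 + 5*g + 112*sqrt(2)*g + 56*sqrt(2)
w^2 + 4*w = w*(w + 4)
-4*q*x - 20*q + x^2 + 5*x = (-4*q + x)*(x + 5)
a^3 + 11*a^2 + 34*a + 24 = (a + 1)*(a + 4)*(a + 6)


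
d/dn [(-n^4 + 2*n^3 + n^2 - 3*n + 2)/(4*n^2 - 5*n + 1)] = (-8*n^5 + 23*n^4 - 24*n^3 + 13*n^2 - 14*n + 7)/(16*n^4 - 40*n^3 + 33*n^2 - 10*n + 1)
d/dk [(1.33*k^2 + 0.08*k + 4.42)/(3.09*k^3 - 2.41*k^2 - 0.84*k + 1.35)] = (-4.1097*k^4 - 0.4944*k^3 - 41.8978*k^2 + 24.8954*k + 3.8208)/(9.5481*k^6 - 14.8938*k^5 + 0.616900000000001*k^4 + 12.3918*k^3 - 5.8014*k^2 - 2.268*k + 1.8225)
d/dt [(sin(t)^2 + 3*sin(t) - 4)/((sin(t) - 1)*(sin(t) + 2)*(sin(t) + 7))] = (-8*sin(t) + cos(t)^2 - 23)*cos(t)/((sin(t) + 2)^2*(sin(t) + 7)^2)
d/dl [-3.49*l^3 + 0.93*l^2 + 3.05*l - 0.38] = -10.47*l^2 + 1.86*l + 3.05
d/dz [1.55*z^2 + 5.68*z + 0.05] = 3.1*z + 5.68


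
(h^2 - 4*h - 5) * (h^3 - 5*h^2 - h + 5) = h^5 - 9*h^4 + 14*h^3 + 34*h^2 - 15*h - 25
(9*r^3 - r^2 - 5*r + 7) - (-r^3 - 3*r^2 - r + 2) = 10*r^3 + 2*r^2 - 4*r + 5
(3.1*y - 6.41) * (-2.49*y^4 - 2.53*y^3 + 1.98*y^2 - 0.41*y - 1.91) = -7.719*y^5 + 8.1179*y^4 + 22.3553*y^3 - 13.9628*y^2 - 3.2929*y + 12.2431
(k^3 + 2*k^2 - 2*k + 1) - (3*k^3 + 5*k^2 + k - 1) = -2*k^3 - 3*k^2 - 3*k + 2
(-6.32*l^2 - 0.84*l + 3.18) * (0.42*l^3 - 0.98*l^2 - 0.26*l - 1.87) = -2.6544*l^5 + 5.8408*l^4 + 3.802*l^3 + 8.9204*l^2 + 0.744*l - 5.9466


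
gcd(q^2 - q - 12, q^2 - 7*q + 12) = q - 4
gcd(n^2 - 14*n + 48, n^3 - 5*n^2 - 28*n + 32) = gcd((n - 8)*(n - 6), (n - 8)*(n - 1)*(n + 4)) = n - 8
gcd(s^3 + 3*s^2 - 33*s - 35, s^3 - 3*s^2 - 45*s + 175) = s^2 + 2*s - 35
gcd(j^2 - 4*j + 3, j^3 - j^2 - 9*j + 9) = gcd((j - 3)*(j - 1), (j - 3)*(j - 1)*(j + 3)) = j^2 - 4*j + 3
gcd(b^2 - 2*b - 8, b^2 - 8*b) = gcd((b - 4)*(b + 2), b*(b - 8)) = 1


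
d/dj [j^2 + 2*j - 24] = 2*j + 2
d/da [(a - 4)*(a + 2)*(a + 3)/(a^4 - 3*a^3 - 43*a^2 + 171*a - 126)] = (-a^6 - 2*a^5 + 2*a^4 + 354*a^3 - 1025*a^2 - 2316*a + 5868)/(a^8 - 6*a^7 - 77*a^6 + 600*a^5 + 571*a^4 - 13950*a^3 + 40077*a^2 - 43092*a + 15876)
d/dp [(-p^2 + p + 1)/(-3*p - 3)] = p*(p + 2)/(3*(p^2 + 2*p + 1))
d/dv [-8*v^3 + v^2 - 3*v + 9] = -24*v^2 + 2*v - 3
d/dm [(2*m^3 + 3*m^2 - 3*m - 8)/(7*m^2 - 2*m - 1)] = (14*m^4 - 8*m^3 + 9*m^2 + 106*m - 13)/(49*m^4 - 28*m^3 - 10*m^2 + 4*m + 1)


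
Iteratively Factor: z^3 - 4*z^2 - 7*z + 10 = (z + 2)*(z^2 - 6*z + 5) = (z - 5)*(z + 2)*(z - 1)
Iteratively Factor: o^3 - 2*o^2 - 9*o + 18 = (o - 2)*(o^2 - 9) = (o - 2)*(o + 3)*(o - 3)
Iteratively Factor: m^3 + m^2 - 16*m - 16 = (m + 1)*(m^2 - 16) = (m - 4)*(m + 1)*(m + 4)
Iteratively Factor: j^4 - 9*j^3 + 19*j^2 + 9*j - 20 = (j - 4)*(j^3 - 5*j^2 - j + 5) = (j - 4)*(j - 1)*(j^2 - 4*j - 5) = (j - 5)*(j - 4)*(j - 1)*(j + 1)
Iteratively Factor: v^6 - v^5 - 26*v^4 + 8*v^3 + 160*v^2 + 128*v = (v + 4)*(v^5 - 5*v^4 - 6*v^3 + 32*v^2 + 32*v) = (v + 1)*(v + 4)*(v^4 - 6*v^3 + 32*v) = (v - 4)*(v + 1)*(v + 4)*(v^3 - 2*v^2 - 8*v) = v*(v - 4)*(v + 1)*(v + 4)*(v^2 - 2*v - 8) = v*(v - 4)^2*(v + 1)*(v + 4)*(v + 2)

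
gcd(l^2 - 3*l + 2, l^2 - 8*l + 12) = l - 2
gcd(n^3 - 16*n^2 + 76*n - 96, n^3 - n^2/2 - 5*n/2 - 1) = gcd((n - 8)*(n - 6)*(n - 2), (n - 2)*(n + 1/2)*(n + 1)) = n - 2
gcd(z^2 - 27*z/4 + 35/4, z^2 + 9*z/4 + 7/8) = 1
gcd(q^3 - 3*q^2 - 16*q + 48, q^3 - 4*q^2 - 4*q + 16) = q - 4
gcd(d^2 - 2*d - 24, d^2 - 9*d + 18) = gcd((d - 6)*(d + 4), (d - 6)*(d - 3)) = d - 6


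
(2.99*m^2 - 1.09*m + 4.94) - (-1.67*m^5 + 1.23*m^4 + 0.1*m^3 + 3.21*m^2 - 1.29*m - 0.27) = 1.67*m^5 - 1.23*m^4 - 0.1*m^3 - 0.22*m^2 + 0.2*m + 5.21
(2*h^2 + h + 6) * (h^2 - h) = 2*h^4 - h^3 + 5*h^2 - 6*h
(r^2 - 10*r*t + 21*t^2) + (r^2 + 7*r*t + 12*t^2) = 2*r^2 - 3*r*t + 33*t^2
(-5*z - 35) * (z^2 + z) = -5*z^3 - 40*z^2 - 35*z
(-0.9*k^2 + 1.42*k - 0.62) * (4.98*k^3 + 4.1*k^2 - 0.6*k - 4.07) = -4.482*k^5 + 3.3816*k^4 + 3.2744*k^3 + 0.269000000000001*k^2 - 5.4074*k + 2.5234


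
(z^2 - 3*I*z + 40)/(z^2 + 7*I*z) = (z^2 - 3*I*z + 40)/(z*(z + 7*I))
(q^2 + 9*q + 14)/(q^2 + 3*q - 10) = (q^2 + 9*q + 14)/(q^2 + 3*q - 10)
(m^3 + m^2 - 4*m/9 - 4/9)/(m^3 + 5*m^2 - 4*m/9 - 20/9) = (m + 1)/(m + 5)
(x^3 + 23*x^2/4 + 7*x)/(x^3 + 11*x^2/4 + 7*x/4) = (x + 4)/(x + 1)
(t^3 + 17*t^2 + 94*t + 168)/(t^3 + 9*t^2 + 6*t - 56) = (t + 6)/(t - 2)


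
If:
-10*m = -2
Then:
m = 1/5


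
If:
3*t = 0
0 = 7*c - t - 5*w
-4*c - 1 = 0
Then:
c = -1/4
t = 0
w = -7/20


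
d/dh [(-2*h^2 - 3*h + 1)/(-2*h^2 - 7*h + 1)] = 4*(2*h^2 + 1)/(4*h^4 + 28*h^3 + 45*h^2 - 14*h + 1)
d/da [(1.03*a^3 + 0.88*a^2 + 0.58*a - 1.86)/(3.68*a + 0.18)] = (7.5808*a^3 + 3.7946*a^2 + 0.3168*a + 6.9492)/(13.5424*a^2 + 1.3248*a + 0.0324)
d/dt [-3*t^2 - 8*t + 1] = -6*t - 8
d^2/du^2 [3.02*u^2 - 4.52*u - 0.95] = 6.04000000000000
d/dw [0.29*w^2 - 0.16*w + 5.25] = 0.58*w - 0.16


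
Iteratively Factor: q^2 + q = (q + 1)*(q)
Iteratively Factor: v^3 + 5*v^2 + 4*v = (v + 1)*(v^2 + 4*v) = (v + 1)*(v + 4)*(v)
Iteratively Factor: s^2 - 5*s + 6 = (s - 2)*(s - 3)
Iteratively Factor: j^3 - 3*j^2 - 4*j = (j)*(j^2 - 3*j - 4) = j*(j + 1)*(j - 4)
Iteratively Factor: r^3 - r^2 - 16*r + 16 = (r + 4)*(r^2 - 5*r + 4) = (r - 4)*(r + 4)*(r - 1)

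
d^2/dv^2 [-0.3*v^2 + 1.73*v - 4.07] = -0.600000000000000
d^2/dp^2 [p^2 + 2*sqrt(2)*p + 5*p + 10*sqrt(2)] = 2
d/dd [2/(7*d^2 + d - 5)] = 2*(-14*d - 1)/(7*d^2 + d - 5)^2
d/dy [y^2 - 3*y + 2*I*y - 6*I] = 2*y - 3 + 2*I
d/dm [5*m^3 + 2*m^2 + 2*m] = 15*m^2 + 4*m + 2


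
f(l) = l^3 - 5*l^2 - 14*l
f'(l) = 3*l^2 - 10*l - 14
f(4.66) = -72.62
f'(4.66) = 4.55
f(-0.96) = 7.95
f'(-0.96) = -1.64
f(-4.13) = -97.91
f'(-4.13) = 78.47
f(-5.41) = -228.94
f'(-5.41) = 127.90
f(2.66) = -53.80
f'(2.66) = -19.37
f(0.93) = -16.54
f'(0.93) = -20.71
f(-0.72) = 7.11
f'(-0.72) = -5.24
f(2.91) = -58.44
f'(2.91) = -17.70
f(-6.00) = -312.00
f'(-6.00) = 154.00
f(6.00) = -48.00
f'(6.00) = 34.00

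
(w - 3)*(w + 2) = w^2 - w - 6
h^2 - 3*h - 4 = (h - 4)*(h + 1)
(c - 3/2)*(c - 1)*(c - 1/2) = c^3 - 3*c^2 + 11*c/4 - 3/4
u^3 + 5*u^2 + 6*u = u*(u + 2)*(u + 3)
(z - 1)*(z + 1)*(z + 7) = z^3 + 7*z^2 - z - 7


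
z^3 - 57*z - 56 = (z - 8)*(z + 1)*(z + 7)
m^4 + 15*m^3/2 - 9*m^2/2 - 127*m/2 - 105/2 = (m - 3)*(m + 1)*(m + 5/2)*(m + 7)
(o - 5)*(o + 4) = o^2 - o - 20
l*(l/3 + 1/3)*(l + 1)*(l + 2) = l^4/3 + 4*l^3/3 + 5*l^2/3 + 2*l/3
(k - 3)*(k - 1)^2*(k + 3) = k^4 - 2*k^3 - 8*k^2 + 18*k - 9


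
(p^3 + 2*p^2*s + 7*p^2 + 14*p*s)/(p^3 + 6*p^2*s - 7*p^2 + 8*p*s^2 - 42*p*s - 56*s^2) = p*(p + 7)/(p^2 + 4*p*s - 7*p - 28*s)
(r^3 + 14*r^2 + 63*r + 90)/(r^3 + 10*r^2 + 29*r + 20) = (r^2 + 9*r + 18)/(r^2 + 5*r + 4)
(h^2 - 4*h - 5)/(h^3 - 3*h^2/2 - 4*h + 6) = 2*(h^2 - 4*h - 5)/(2*h^3 - 3*h^2 - 8*h + 12)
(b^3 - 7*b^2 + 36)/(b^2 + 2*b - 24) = (b^3 - 7*b^2 + 36)/(b^2 + 2*b - 24)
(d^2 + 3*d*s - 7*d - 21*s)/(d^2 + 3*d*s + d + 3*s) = (d - 7)/(d + 1)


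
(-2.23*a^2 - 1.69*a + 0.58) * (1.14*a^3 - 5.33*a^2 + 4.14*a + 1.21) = -2.5422*a^5 + 9.9593*a^4 + 0.4367*a^3 - 12.7863*a^2 + 0.3563*a + 0.7018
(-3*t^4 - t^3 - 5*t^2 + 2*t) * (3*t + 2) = -9*t^5 - 9*t^4 - 17*t^3 - 4*t^2 + 4*t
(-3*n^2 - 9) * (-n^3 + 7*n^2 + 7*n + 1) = 3*n^5 - 21*n^4 - 12*n^3 - 66*n^2 - 63*n - 9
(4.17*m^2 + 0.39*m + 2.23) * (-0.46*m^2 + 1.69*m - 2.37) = -1.9182*m^4 + 6.8679*m^3 - 10.2496*m^2 + 2.8444*m - 5.2851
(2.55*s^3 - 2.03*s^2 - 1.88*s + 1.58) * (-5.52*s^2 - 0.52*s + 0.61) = -14.076*s^5 + 9.8796*s^4 + 12.9887*s^3 - 8.9823*s^2 - 1.9684*s + 0.9638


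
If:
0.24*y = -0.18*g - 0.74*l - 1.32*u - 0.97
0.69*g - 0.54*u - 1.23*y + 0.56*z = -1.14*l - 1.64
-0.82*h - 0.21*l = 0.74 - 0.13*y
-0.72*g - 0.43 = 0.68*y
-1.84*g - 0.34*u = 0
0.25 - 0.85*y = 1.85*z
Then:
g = -0.09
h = -0.49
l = -1.94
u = 0.46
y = -0.54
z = 0.38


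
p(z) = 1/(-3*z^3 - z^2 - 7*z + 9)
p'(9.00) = 0.00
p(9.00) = 0.00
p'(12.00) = 0.00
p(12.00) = 0.00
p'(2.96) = 0.01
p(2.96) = -0.01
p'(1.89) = 0.05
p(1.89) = -0.04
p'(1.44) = 0.19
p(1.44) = -0.08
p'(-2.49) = 0.01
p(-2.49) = 0.02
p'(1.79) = 0.07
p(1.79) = -0.04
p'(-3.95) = 0.00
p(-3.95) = 0.00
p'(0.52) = 0.48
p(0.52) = 0.21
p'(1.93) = 0.05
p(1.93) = -0.03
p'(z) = (9*z^2 + 2*z + 7)/(-3*z^3 - z^2 - 7*z + 9)^2 = (9*z^2 + 2*z + 7)/(3*z^3 + z^2 + 7*z - 9)^2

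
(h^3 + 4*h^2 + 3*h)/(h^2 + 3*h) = h + 1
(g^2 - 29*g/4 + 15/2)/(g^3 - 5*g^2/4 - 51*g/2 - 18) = (4*g - 5)/(4*g^2 + 19*g + 12)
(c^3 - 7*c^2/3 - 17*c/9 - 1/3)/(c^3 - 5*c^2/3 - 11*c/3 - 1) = (c + 1/3)/(c + 1)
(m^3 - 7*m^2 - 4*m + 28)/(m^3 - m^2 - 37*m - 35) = (m^2 - 4)/(m^2 + 6*m + 5)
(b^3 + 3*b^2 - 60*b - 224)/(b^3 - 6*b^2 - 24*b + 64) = (b + 7)/(b - 2)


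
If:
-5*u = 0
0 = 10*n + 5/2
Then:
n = -1/4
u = 0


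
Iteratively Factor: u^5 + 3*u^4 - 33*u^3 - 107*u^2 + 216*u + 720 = (u - 3)*(u^4 + 6*u^3 - 15*u^2 - 152*u - 240) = (u - 3)*(u + 4)*(u^3 + 2*u^2 - 23*u - 60) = (u - 3)*(u + 3)*(u + 4)*(u^2 - u - 20) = (u - 5)*(u - 3)*(u + 3)*(u + 4)*(u + 4)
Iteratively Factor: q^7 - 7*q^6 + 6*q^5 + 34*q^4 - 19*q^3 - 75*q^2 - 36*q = (q - 3)*(q^6 - 4*q^5 - 6*q^4 + 16*q^3 + 29*q^2 + 12*q) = (q - 3)*(q + 1)*(q^5 - 5*q^4 - q^3 + 17*q^2 + 12*q) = (q - 4)*(q - 3)*(q + 1)*(q^4 - q^3 - 5*q^2 - 3*q) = (q - 4)*(q - 3)*(q + 1)^2*(q^3 - 2*q^2 - 3*q) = (q - 4)*(q - 3)^2*(q + 1)^2*(q^2 + q) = (q - 4)*(q - 3)^2*(q + 1)^3*(q)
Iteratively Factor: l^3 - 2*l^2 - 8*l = (l - 4)*(l^2 + 2*l) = (l - 4)*(l + 2)*(l)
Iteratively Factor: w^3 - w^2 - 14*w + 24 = (w + 4)*(w^2 - 5*w + 6) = (w - 3)*(w + 4)*(w - 2)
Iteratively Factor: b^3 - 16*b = (b - 4)*(b^2 + 4*b) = b*(b - 4)*(b + 4)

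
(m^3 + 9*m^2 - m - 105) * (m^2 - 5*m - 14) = m^5 + 4*m^4 - 60*m^3 - 226*m^2 + 539*m + 1470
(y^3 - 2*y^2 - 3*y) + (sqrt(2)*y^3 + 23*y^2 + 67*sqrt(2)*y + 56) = y^3 + sqrt(2)*y^3 + 21*y^2 - 3*y + 67*sqrt(2)*y + 56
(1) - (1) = 0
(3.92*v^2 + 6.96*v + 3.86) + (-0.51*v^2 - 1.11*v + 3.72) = 3.41*v^2 + 5.85*v + 7.58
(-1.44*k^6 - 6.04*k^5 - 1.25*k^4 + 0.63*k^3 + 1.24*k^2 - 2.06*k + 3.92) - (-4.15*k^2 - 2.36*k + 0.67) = -1.44*k^6 - 6.04*k^5 - 1.25*k^4 + 0.63*k^3 + 5.39*k^2 + 0.3*k + 3.25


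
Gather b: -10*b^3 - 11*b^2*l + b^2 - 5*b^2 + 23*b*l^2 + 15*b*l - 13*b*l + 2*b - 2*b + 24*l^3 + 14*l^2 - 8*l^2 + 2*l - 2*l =-10*b^3 + b^2*(-11*l - 4) + b*(23*l^2 + 2*l) + 24*l^3 + 6*l^2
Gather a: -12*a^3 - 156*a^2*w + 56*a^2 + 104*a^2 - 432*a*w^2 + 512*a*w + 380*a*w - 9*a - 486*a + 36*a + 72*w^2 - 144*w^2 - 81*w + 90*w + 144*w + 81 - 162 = -12*a^3 + a^2*(160 - 156*w) + a*(-432*w^2 + 892*w - 459) - 72*w^2 + 153*w - 81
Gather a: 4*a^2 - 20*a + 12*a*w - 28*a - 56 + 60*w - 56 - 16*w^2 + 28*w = 4*a^2 + a*(12*w - 48) - 16*w^2 + 88*w - 112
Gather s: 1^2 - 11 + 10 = 0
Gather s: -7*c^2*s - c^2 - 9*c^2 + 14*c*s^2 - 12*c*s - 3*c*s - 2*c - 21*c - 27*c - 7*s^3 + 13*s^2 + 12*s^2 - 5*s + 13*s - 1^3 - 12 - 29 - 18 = -10*c^2 - 50*c - 7*s^3 + s^2*(14*c + 25) + s*(-7*c^2 - 15*c + 8) - 60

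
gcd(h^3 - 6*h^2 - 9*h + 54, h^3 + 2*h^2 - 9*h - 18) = h^2 - 9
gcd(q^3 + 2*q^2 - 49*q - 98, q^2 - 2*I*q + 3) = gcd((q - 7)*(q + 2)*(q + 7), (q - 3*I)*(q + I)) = 1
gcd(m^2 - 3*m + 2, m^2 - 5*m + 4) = m - 1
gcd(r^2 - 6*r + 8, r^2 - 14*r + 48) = 1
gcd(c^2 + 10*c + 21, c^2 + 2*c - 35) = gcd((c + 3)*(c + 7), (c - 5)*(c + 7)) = c + 7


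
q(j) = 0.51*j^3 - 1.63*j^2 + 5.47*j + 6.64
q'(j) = 1.53*j^2 - 3.26*j + 5.47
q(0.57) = 9.32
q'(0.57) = 4.11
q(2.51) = 18.17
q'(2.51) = 6.93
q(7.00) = 139.99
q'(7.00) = 57.62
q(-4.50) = -97.46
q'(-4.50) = 51.12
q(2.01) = 15.19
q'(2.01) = 5.10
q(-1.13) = -2.36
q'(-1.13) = 11.11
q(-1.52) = -7.23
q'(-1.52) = 13.96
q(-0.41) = 4.09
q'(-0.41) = 7.06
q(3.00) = 22.15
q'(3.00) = 9.46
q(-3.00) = -38.21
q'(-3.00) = 29.02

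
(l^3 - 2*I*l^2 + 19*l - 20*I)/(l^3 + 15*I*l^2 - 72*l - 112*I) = (l^2 - 6*I*l - 5)/(l^2 + 11*I*l - 28)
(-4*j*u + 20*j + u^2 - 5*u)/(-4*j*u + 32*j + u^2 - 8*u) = (u - 5)/(u - 8)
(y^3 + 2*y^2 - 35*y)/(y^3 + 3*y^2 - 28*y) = (y - 5)/(y - 4)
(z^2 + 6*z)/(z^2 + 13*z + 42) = z/(z + 7)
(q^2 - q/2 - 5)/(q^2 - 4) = (q - 5/2)/(q - 2)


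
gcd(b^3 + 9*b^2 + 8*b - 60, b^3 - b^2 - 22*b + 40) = b^2 + 3*b - 10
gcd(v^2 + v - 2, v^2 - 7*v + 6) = v - 1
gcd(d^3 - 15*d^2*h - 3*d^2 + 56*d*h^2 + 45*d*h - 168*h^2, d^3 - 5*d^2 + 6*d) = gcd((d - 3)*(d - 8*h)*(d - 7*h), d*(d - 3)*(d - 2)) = d - 3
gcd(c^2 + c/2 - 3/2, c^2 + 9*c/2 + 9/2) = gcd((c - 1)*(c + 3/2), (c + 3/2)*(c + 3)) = c + 3/2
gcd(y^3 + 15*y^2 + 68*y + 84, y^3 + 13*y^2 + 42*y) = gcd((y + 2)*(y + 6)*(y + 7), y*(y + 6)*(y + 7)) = y^2 + 13*y + 42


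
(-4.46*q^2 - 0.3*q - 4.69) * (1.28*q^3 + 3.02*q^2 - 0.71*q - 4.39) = -5.7088*q^5 - 13.8532*q^4 - 3.7426*q^3 + 5.6286*q^2 + 4.6469*q + 20.5891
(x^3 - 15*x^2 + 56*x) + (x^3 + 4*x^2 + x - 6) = 2*x^3 - 11*x^2 + 57*x - 6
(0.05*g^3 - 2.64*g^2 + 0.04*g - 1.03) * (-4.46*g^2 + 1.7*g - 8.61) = -0.223*g^5 + 11.8594*g^4 - 5.0969*g^3 + 27.3922*g^2 - 2.0954*g + 8.8683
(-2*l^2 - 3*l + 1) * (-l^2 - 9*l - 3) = 2*l^4 + 21*l^3 + 32*l^2 - 3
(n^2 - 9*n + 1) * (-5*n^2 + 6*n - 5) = -5*n^4 + 51*n^3 - 64*n^2 + 51*n - 5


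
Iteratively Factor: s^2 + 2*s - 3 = (s + 3)*(s - 1)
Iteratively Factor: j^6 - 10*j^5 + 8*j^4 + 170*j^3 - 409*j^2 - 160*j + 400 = (j - 1)*(j^5 - 9*j^4 - j^3 + 169*j^2 - 240*j - 400) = (j - 5)*(j - 1)*(j^4 - 4*j^3 - 21*j^2 + 64*j + 80) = (j - 5)*(j - 4)*(j - 1)*(j^3 - 21*j - 20) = (j - 5)*(j - 4)*(j - 1)*(j + 4)*(j^2 - 4*j - 5) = (j - 5)^2*(j - 4)*(j - 1)*(j + 4)*(j + 1)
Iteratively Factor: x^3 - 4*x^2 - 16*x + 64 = (x - 4)*(x^2 - 16) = (x - 4)^2*(x + 4)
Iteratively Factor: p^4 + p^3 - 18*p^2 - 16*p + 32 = (p - 4)*(p^3 + 5*p^2 + 2*p - 8) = (p - 4)*(p + 2)*(p^2 + 3*p - 4) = (p - 4)*(p - 1)*(p + 2)*(p + 4)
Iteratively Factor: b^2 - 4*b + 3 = (b - 1)*(b - 3)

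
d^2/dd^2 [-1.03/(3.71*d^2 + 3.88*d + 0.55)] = (28.354046*d^2 + 29.653288*d - 1.03*(7.42*d + 3.88)*(14.84*d + 7.76) + 4.20343)/(3.71*d^2 + 3.88*d + 0.55)^3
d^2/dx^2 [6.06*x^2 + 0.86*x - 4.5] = 12.1200000000000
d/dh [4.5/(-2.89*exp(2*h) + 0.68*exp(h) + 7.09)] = (26.01*exp(h) - 3.06)*exp(h)/(-2.89*exp(2*h) + 0.68*exp(h) + 7.09)^2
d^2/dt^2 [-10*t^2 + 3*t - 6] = -20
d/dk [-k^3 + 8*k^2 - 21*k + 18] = -3*k^2 + 16*k - 21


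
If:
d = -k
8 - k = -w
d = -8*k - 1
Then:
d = 1/7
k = -1/7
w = -57/7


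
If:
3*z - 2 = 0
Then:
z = 2/3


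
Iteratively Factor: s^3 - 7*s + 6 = (s + 3)*(s^2 - 3*s + 2) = (s - 2)*(s + 3)*(s - 1)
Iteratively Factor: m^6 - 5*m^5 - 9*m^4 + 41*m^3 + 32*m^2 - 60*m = (m - 3)*(m^5 - 2*m^4 - 15*m^3 - 4*m^2 + 20*m) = (m - 3)*(m - 1)*(m^4 - m^3 - 16*m^2 - 20*m) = m*(m - 3)*(m - 1)*(m^3 - m^2 - 16*m - 20) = m*(m - 3)*(m - 1)*(m + 2)*(m^2 - 3*m - 10) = m*(m - 5)*(m - 3)*(m - 1)*(m + 2)*(m + 2)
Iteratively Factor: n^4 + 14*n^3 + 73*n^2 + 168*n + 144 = (n + 3)*(n^3 + 11*n^2 + 40*n + 48) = (n + 3)*(n + 4)*(n^2 + 7*n + 12) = (n + 3)*(n + 4)^2*(n + 3)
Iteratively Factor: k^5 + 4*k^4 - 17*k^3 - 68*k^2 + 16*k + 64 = (k + 1)*(k^4 + 3*k^3 - 20*k^2 - 48*k + 64) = (k - 4)*(k + 1)*(k^3 + 7*k^2 + 8*k - 16) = (k - 4)*(k + 1)*(k + 4)*(k^2 + 3*k - 4) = (k - 4)*(k + 1)*(k + 4)^2*(k - 1)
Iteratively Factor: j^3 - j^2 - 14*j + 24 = (j - 2)*(j^2 + j - 12) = (j - 2)*(j + 4)*(j - 3)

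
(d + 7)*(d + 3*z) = d^2 + 3*d*z + 7*d + 21*z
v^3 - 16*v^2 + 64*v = v*(v - 8)^2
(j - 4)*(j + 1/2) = j^2 - 7*j/2 - 2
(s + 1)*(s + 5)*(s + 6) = s^3 + 12*s^2 + 41*s + 30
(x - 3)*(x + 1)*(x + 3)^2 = x^4 + 4*x^3 - 6*x^2 - 36*x - 27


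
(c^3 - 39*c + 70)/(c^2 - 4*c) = (c^3 - 39*c + 70)/(c*(c - 4))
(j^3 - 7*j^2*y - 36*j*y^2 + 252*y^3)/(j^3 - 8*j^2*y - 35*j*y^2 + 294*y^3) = (-j + 6*y)/(-j + 7*y)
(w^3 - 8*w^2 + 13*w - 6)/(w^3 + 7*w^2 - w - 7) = (w^2 - 7*w + 6)/(w^2 + 8*w + 7)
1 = 1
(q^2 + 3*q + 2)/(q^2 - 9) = (q^2 + 3*q + 2)/(q^2 - 9)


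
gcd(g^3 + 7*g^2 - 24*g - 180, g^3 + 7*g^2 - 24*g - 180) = g^3 + 7*g^2 - 24*g - 180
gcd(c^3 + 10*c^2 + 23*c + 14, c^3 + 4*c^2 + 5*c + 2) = c^2 + 3*c + 2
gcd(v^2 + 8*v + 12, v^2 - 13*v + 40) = 1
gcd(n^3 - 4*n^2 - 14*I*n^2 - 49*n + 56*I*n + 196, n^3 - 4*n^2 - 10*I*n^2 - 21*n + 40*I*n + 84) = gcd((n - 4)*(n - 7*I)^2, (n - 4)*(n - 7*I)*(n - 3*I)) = n^2 + n*(-4 - 7*I) + 28*I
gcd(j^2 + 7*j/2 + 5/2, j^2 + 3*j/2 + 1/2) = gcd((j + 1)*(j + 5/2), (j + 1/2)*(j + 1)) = j + 1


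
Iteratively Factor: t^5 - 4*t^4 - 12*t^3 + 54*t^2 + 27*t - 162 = (t - 3)*(t^4 - t^3 - 15*t^2 + 9*t + 54) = (t - 3)*(t + 3)*(t^3 - 4*t^2 - 3*t + 18) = (t - 3)^2*(t + 3)*(t^2 - t - 6) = (t - 3)^3*(t + 3)*(t + 2)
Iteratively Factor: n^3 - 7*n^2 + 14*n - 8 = (n - 4)*(n^2 - 3*n + 2) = (n - 4)*(n - 1)*(n - 2)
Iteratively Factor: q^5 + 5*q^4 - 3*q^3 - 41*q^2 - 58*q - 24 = (q - 3)*(q^4 + 8*q^3 + 21*q^2 + 22*q + 8) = (q - 3)*(q + 4)*(q^3 + 4*q^2 + 5*q + 2) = (q - 3)*(q + 2)*(q + 4)*(q^2 + 2*q + 1) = (q - 3)*(q + 1)*(q + 2)*(q + 4)*(q + 1)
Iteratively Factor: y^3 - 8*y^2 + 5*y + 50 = (y - 5)*(y^2 - 3*y - 10) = (y - 5)^2*(y + 2)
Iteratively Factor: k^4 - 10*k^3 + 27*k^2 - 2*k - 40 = (k - 4)*(k^3 - 6*k^2 + 3*k + 10) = (k - 4)*(k + 1)*(k^2 - 7*k + 10) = (k - 5)*(k - 4)*(k + 1)*(k - 2)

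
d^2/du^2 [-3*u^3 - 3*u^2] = -18*u - 6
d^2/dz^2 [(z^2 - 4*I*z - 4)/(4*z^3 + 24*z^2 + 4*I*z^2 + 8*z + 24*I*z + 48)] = (z^6 - 12*I*z^5 + z^4*(-18 - 90*I) + z^3*(-258 - 202*I) + z^2*(-660 + 36*I) + z*(-72 + 408*I) + 272 + 48*I)/(2*z^9 + z^8*(36 + 6*I) + z^7*(222 + 108*I) + z^6*(540 + 670*I) + z^5*(660 + 1692*I) + z^4*(1512 + 2400*I) + z^3*(1312 + 5184*I) + z^2*(2880 + 2592*I) + z*(1728 + 5184*I) + 3456)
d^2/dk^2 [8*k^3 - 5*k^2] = 48*k - 10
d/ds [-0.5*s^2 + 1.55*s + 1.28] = 1.55 - 1.0*s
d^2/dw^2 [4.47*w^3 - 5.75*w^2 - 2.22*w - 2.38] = 26.82*w - 11.5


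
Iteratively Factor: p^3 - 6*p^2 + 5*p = (p - 5)*(p^2 - p) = p*(p - 5)*(p - 1)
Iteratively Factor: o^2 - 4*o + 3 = (o - 1)*(o - 3)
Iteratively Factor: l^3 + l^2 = (l)*(l^2 + l) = l*(l + 1)*(l)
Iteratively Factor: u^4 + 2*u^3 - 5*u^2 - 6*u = (u)*(u^3 + 2*u^2 - 5*u - 6) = u*(u + 1)*(u^2 + u - 6) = u*(u + 1)*(u + 3)*(u - 2)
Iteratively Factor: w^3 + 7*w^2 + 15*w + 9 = (w + 1)*(w^2 + 6*w + 9) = (w + 1)*(w + 3)*(w + 3)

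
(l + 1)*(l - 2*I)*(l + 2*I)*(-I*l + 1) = -I*l^4 + l^3 - I*l^3 + l^2 - 4*I*l^2 + 4*l - 4*I*l + 4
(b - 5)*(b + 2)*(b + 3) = b^3 - 19*b - 30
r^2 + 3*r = r*(r + 3)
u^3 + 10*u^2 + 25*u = u*(u + 5)^2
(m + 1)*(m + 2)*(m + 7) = m^3 + 10*m^2 + 23*m + 14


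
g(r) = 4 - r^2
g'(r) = -2*r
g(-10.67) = -109.85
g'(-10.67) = 21.34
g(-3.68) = -9.54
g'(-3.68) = 7.36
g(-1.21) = 2.54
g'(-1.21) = 2.42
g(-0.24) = 3.94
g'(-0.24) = 0.48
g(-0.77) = 3.41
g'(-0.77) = 1.54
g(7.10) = -46.41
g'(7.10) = -14.20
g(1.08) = 2.83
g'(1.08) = -2.16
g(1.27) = 2.39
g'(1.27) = -2.54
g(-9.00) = -77.00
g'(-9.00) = 18.00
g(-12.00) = -140.00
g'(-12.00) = 24.00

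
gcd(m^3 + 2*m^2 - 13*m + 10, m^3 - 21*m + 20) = m^2 + 4*m - 5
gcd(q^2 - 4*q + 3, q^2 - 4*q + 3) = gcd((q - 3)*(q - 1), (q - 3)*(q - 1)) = q^2 - 4*q + 3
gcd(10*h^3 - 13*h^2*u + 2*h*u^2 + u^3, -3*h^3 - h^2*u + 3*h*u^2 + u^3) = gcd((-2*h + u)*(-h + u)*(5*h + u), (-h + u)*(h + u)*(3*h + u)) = -h + u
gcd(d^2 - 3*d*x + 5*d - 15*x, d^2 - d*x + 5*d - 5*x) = d + 5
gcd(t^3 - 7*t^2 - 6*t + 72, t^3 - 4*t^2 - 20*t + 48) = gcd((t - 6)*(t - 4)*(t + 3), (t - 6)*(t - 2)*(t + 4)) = t - 6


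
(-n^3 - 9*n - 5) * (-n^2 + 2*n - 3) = n^5 - 2*n^4 + 12*n^3 - 13*n^2 + 17*n + 15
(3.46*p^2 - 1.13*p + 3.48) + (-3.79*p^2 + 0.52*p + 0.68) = -0.33*p^2 - 0.61*p + 4.16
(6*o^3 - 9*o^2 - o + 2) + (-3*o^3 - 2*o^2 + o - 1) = 3*o^3 - 11*o^2 + 1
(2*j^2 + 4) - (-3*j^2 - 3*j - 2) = 5*j^2 + 3*j + 6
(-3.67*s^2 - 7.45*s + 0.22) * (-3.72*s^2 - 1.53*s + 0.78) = 13.6524*s^4 + 33.3291*s^3 + 7.7175*s^2 - 6.1476*s + 0.1716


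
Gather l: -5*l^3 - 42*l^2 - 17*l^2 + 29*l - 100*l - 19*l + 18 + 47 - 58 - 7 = -5*l^3 - 59*l^2 - 90*l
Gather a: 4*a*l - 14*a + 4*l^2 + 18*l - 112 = a*(4*l - 14) + 4*l^2 + 18*l - 112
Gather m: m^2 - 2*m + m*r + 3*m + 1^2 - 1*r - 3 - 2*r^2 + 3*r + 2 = m^2 + m*(r + 1) - 2*r^2 + 2*r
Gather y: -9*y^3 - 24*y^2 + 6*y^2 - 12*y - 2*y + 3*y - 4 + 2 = -9*y^3 - 18*y^2 - 11*y - 2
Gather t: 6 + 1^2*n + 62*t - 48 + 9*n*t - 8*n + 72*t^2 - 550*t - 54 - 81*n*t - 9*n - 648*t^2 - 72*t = -16*n - 576*t^2 + t*(-72*n - 560) - 96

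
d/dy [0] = 0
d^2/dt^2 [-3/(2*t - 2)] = -3/(t - 1)^3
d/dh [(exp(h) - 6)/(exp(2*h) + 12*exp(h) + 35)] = (-2*(exp(h) - 6)*(exp(h) + 6) + exp(2*h) + 12*exp(h) + 35)*exp(h)/(exp(2*h) + 12*exp(h) + 35)^2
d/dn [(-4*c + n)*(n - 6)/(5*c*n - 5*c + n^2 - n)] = ((4*c - n)*(n - 6)*(5*c + 2*n - 1) + 2*(-2*c + n - 3)*(5*c*n - 5*c + n^2 - n))/(5*c*n - 5*c + n^2 - n)^2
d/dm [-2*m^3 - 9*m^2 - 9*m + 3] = -6*m^2 - 18*m - 9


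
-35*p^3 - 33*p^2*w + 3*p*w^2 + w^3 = (-5*p + w)*(p + w)*(7*p + w)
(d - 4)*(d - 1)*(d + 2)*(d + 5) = d^4 + 2*d^3 - 21*d^2 - 22*d + 40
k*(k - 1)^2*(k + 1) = k^4 - k^3 - k^2 + k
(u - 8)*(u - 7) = u^2 - 15*u + 56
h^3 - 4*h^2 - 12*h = h*(h - 6)*(h + 2)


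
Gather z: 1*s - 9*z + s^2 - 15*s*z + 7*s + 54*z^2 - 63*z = s^2 + 8*s + 54*z^2 + z*(-15*s - 72)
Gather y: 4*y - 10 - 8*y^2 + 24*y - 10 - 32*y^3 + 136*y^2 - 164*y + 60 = -32*y^3 + 128*y^2 - 136*y + 40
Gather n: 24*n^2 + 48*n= 24*n^2 + 48*n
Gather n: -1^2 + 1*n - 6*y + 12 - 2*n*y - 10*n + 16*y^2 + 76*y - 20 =n*(-2*y - 9) + 16*y^2 + 70*y - 9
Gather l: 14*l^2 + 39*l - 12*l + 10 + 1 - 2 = 14*l^2 + 27*l + 9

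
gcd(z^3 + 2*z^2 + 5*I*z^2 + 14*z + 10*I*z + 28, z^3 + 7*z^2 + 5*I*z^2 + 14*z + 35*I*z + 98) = z^2 + 5*I*z + 14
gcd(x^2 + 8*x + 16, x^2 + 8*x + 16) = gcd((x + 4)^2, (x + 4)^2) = x^2 + 8*x + 16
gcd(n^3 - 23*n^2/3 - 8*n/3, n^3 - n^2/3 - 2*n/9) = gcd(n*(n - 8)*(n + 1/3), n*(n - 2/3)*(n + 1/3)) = n^2 + n/3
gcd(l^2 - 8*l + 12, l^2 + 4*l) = 1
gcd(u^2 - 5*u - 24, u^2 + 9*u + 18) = u + 3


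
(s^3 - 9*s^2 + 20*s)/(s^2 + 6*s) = (s^2 - 9*s + 20)/(s + 6)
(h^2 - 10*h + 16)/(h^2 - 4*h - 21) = (-h^2 + 10*h - 16)/(-h^2 + 4*h + 21)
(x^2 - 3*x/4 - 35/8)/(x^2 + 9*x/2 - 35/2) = (x + 7/4)/(x + 7)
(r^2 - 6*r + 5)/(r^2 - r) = (r - 5)/r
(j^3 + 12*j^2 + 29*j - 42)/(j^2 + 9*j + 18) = (j^2 + 6*j - 7)/(j + 3)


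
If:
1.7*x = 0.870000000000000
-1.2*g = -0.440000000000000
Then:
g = 0.37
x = 0.51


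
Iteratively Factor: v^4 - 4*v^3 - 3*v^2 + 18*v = (v - 3)*(v^3 - v^2 - 6*v) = (v - 3)^2*(v^2 + 2*v) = (v - 3)^2*(v + 2)*(v)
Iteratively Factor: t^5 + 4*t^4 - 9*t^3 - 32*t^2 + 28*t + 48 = (t + 1)*(t^4 + 3*t^3 - 12*t^2 - 20*t + 48) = (t - 2)*(t + 1)*(t^3 + 5*t^2 - 2*t - 24) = (t - 2)*(t + 1)*(t + 4)*(t^2 + t - 6) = (t - 2)*(t + 1)*(t + 3)*(t + 4)*(t - 2)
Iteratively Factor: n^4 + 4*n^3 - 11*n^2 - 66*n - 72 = (n + 3)*(n^3 + n^2 - 14*n - 24) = (n - 4)*(n + 3)*(n^2 + 5*n + 6) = (n - 4)*(n + 2)*(n + 3)*(n + 3)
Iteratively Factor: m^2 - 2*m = (m)*(m - 2)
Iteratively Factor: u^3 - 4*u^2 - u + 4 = (u + 1)*(u^2 - 5*u + 4) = (u - 4)*(u + 1)*(u - 1)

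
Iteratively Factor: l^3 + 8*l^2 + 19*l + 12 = (l + 1)*(l^2 + 7*l + 12) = (l + 1)*(l + 3)*(l + 4)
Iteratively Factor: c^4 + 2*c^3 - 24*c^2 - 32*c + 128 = (c + 4)*(c^3 - 2*c^2 - 16*c + 32) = (c - 2)*(c + 4)*(c^2 - 16) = (c - 2)*(c + 4)^2*(c - 4)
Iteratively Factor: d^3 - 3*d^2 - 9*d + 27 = (d - 3)*(d^2 - 9) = (d - 3)^2*(d + 3)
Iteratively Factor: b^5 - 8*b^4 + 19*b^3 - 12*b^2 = (b)*(b^4 - 8*b^3 + 19*b^2 - 12*b) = b*(b - 4)*(b^3 - 4*b^2 + 3*b) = b*(b - 4)*(b - 1)*(b^2 - 3*b) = b*(b - 4)*(b - 3)*(b - 1)*(b)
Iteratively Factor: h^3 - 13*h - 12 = (h + 1)*(h^2 - h - 12) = (h + 1)*(h + 3)*(h - 4)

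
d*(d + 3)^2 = d^3 + 6*d^2 + 9*d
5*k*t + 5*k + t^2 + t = (5*k + t)*(t + 1)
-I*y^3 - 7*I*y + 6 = (y - 3*I)*(y + 2*I)*(-I*y + 1)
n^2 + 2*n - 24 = (n - 4)*(n + 6)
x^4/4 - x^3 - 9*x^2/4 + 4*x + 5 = (x/2 + 1/2)*(x/2 + 1)*(x - 5)*(x - 2)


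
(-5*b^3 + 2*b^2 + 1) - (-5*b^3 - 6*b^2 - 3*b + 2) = 8*b^2 + 3*b - 1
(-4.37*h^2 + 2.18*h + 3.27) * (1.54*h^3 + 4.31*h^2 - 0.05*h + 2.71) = -6.7298*h^5 - 15.4775*h^4 + 14.6501*h^3 + 2.142*h^2 + 5.7443*h + 8.8617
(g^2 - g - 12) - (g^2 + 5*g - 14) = 2 - 6*g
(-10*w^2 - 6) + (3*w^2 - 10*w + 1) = -7*w^2 - 10*w - 5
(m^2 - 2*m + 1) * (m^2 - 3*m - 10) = m^4 - 5*m^3 - 3*m^2 + 17*m - 10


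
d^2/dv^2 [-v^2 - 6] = -2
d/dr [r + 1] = 1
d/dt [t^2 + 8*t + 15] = 2*t + 8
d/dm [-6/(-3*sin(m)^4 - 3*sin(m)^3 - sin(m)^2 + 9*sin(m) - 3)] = 6*(-12*sin(m)^3 - 9*sin(m)^2 - 2*sin(m) + 9)*cos(m)/(3*sin(m)^4 + 3*sin(m)^3 + sin(m)^2 - 9*sin(m) + 3)^2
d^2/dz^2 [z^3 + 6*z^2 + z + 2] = 6*z + 12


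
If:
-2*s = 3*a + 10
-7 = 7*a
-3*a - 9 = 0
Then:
No Solution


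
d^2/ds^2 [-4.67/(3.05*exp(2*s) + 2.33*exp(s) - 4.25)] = (-4.67*(6.1*exp(s) + 2.33)*(12.2*exp(s) + 4.66)*exp(s) + (56.974*exp(s) + 10.8811)*(3.05*exp(2*s) + 2.33*exp(s) - 4.25))*exp(s)/(3.05*exp(2*s) + 2.33*exp(s) - 4.25)^3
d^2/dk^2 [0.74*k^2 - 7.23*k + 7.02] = 1.48000000000000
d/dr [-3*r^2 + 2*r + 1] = 2 - 6*r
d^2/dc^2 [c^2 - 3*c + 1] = 2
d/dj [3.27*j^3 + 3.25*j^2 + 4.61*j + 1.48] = 9.81*j^2 + 6.5*j + 4.61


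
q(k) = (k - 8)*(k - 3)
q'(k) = 2*k - 11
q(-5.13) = 106.75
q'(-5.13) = -21.26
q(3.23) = -1.10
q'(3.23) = -4.54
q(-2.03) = 50.45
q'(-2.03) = -15.06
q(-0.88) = 34.45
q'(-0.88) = -12.76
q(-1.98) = 49.70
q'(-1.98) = -14.96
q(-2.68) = 60.66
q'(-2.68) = -16.36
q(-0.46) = 29.27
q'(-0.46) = -11.92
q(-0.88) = 34.45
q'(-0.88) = -12.76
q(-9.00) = 204.00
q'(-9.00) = -29.00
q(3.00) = 0.00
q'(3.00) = -5.00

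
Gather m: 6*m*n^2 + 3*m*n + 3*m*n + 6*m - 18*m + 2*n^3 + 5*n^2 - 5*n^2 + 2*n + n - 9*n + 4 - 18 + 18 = m*(6*n^2 + 6*n - 12) + 2*n^3 - 6*n + 4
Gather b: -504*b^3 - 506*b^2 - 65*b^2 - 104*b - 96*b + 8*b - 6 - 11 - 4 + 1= -504*b^3 - 571*b^2 - 192*b - 20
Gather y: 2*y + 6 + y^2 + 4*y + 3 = y^2 + 6*y + 9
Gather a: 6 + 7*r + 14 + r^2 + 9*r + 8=r^2 + 16*r + 28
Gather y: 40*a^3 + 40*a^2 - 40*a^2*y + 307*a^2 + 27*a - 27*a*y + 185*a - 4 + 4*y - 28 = 40*a^3 + 347*a^2 + 212*a + y*(-40*a^2 - 27*a + 4) - 32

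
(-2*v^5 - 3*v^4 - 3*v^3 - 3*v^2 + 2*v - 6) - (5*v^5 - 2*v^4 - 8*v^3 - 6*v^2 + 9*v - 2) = -7*v^5 - v^4 + 5*v^3 + 3*v^2 - 7*v - 4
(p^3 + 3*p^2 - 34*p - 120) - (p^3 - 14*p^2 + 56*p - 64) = 17*p^2 - 90*p - 56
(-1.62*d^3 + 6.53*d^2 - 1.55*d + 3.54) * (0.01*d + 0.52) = -0.0162*d^4 - 0.7771*d^3 + 3.3801*d^2 - 0.7706*d + 1.8408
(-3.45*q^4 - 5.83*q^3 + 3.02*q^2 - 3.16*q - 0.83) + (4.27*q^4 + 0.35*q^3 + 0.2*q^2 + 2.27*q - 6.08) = 0.819999999999999*q^4 - 5.48*q^3 + 3.22*q^2 - 0.89*q - 6.91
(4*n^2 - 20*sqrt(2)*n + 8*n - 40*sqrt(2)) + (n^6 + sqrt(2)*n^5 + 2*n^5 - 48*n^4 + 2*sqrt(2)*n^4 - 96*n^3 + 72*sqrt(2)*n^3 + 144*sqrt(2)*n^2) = n^6 + sqrt(2)*n^5 + 2*n^5 - 48*n^4 + 2*sqrt(2)*n^4 - 96*n^3 + 72*sqrt(2)*n^3 + 4*n^2 + 144*sqrt(2)*n^2 - 20*sqrt(2)*n + 8*n - 40*sqrt(2)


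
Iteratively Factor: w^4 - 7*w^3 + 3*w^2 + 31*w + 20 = (w - 4)*(w^3 - 3*w^2 - 9*w - 5) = (w - 5)*(w - 4)*(w^2 + 2*w + 1) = (w - 5)*(w - 4)*(w + 1)*(w + 1)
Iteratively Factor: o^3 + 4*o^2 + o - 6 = (o + 3)*(o^2 + o - 2) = (o - 1)*(o + 3)*(o + 2)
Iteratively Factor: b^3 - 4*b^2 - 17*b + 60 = (b - 3)*(b^2 - b - 20) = (b - 3)*(b + 4)*(b - 5)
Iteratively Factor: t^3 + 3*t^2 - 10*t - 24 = (t + 4)*(t^2 - t - 6) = (t + 2)*(t + 4)*(t - 3)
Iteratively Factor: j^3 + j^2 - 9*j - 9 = (j + 3)*(j^2 - 2*j - 3) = (j + 1)*(j + 3)*(j - 3)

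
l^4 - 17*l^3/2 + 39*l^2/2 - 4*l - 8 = (l - 4)^2*(l - 1)*(l + 1/2)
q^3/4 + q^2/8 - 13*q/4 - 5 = (q/4 + 1/2)*(q - 4)*(q + 5/2)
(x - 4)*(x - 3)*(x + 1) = x^3 - 6*x^2 + 5*x + 12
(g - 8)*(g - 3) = g^2 - 11*g + 24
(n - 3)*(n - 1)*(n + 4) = n^3 - 13*n + 12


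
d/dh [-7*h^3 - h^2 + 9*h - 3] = -21*h^2 - 2*h + 9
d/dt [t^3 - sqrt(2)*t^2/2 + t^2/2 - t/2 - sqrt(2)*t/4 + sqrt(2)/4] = 3*t^2 - sqrt(2)*t + t - 1/2 - sqrt(2)/4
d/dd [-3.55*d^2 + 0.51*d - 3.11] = 0.51 - 7.1*d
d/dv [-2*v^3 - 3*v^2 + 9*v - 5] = -6*v^2 - 6*v + 9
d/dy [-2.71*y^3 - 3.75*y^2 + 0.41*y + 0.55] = -8.13*y^2 - 7.5*y + 0.41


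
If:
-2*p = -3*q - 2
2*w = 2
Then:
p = 3*q/2 + 1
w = 1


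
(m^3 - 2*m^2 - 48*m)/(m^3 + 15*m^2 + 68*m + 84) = m*(m - 8)/(m^2 + 9*m + 14)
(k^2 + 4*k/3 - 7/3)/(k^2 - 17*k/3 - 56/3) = (k - 1)/(k - 8)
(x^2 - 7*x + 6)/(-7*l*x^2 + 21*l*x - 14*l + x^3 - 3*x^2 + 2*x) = (x - 6)/(-7*l*x + 14*l + x^2 - 2*x)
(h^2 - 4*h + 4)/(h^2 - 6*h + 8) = (h - 2)/(h - 4)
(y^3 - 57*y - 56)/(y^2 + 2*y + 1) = (y^2 - y - 56)/(y + 1)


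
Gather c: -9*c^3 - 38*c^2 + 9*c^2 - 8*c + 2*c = -9*c^3 - 29*c^2 - 6*c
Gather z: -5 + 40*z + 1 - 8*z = 32*z - 4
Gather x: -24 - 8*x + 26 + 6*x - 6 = -2*x - 4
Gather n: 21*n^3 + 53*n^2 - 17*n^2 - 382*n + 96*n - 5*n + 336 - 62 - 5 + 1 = 21*n^3 + 36*n^2 - 291*n + 270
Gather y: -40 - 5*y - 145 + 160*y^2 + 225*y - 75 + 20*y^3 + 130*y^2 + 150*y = 20*y^3 + 290*y^2 + 370*y - 260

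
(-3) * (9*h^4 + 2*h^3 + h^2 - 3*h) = -27*h^4 - 6*h^3 - 3*h^2 + 9*h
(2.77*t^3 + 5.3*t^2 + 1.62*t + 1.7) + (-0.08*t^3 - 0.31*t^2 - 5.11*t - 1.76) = 2.69*t^3 + 4.99*t^2 - 3.49*t - 0.0600000000000001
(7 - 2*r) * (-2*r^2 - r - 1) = 4*r^3 - 12*r^2 - 5*r - 7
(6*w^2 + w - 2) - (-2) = 6*w^2 + w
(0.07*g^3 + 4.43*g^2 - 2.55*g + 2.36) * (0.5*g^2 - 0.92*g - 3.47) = 0.035*g^5 + 2.1506*g^4 - 5.5935*g^3 - 11.8461*g^2 + 6.6773*g - 8.1892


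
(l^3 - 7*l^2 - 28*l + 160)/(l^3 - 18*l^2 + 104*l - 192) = (l + 5)/(l - 6)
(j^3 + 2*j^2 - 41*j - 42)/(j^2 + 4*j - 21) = (j^2 - 5*j - 6)/(j - 3)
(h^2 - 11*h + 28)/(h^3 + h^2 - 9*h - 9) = (h^2 - 11*h + 28)/(h^3 + h^2 - 9*h - 9)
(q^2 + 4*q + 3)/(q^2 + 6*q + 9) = (q + 1)/(q + 3)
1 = 1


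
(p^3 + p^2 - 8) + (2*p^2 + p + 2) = p^3 + 3*p^2 + p - 6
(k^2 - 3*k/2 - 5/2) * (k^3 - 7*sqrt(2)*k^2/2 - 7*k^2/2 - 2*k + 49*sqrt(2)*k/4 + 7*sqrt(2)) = k^5 - 5*k^4 - 7*sqrt(2)*k^4/2 + 3*k^3/4 + 35*sqrt(2)*k^3/2 - 21*sqrt(2)*k^2/8 + 47*k^2/4 - 329*sqrt(2)*k/8 + 5*k - 35*sqrt(2)/2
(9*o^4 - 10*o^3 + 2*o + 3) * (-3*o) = -27*o^5 + 30*o^4 - 6*o^2 - 9*o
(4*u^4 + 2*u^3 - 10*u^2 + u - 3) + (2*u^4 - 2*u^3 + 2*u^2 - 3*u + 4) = 6*u^4 - 8*u^2 - 2*u + 1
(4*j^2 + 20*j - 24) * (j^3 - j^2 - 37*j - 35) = 4*j^5 + 16*j^4 - 192*j^3 - 856*j^2 + 188*j + 840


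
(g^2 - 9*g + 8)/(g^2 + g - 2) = (g - 8)/(g + 2)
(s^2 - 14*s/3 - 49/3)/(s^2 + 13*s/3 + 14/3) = (s - 7)/(s + 2)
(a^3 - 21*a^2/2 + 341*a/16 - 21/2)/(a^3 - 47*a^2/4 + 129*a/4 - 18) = (a - 7/4)/(a - 3)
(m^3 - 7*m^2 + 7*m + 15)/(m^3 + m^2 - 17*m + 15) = (m^2 - 4*m - 5)/(m^2 + 4*m - 5)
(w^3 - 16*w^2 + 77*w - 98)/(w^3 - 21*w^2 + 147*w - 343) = (w - 2)/(w - 7)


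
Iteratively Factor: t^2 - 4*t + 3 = (t - 1)*(t - 3)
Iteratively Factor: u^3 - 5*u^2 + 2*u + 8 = (u + 1)*(u^2 - 6*u + 8) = (u - 2)*(u + 1)*(u - 4)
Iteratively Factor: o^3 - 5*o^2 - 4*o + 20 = (o - 5)*(o^2 - 4) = (o - 5)*(o - 2)*(o + 2)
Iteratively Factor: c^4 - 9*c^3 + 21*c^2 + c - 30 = (c - 3)*(c^3 - 6*c^2 + 3*c + 10) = (c - 3)*(c - 2)*(c^2 - 4*c - 5) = (c - 3)*(c - 2)*(c + 1)*(c - 5)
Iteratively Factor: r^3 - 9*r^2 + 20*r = (r)*(r^2 - 9*r + 20) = r*(r - 5)*(r - 4)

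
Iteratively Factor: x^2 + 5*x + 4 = (x + 4)*(x + 1)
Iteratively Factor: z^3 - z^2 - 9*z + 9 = (z - 3)*(z^2 + 2*z - 3) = (z - 3)*(z - 1)*(z + 3)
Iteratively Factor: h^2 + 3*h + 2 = (h + 2)*(h + 1)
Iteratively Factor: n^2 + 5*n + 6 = (n + 2)*(n + 3)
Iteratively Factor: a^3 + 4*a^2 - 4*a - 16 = (a + 2)*(a^2 + 2*a - 8) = (a + 2)*(a + 4)*(a - 2)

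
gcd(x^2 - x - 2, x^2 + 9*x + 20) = 1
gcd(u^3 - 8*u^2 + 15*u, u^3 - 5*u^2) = u^2 - 5*u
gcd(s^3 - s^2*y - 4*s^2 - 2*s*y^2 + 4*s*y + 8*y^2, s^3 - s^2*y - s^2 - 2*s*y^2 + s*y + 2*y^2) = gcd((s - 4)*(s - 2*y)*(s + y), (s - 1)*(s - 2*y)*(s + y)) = -s^2 + s*y + 2*y^2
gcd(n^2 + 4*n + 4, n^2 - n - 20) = 1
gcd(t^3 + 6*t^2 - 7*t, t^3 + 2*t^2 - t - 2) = t - 1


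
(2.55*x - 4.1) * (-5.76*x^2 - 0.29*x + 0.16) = -14.688*x^3 + 22.8765*x^2 + 1.597*x - 0.656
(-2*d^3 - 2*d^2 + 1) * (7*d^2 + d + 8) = -14*d^5 - 16*d^4 - 18*d^3 - 9*d^2 + d + 8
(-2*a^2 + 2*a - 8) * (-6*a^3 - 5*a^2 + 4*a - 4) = 12*a^5 - 2*a^4 + 30*a^3 + 56*a^2 - 40*a + 32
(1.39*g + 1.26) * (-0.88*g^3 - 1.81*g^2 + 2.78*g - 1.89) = -1.2232*g^4 - 3.6247*g^3 + 1.5836*g^2 + 0.8757*g - 2.3814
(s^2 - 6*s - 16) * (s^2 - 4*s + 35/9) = s^4 - 10*s^3 + 107*s^2/9 + 122*s/3 - 560/9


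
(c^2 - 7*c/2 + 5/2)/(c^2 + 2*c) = (2*c^2 - 7*c + 5)/(2*c*(c + 2))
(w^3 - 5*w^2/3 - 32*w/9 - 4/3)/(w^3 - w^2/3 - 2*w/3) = (w^2 - 7*w/3 - 2)/(w*(w - 1))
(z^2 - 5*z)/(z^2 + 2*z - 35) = z/(z + 7)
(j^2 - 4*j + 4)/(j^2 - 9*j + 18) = (j^2 - 4*j + 4)/(j^2 - 9*j + 18)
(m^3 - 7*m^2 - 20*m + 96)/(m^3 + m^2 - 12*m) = (m - 8)/m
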